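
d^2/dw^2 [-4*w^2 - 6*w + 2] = -8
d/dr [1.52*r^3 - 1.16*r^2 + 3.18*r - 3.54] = 4.56*r^2 - 2.32*r + 3.18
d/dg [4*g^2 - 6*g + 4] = 8*g - 6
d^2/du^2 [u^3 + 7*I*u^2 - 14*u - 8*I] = 6*u + 14*I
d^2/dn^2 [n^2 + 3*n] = 2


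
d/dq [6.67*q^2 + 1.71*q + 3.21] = 13.34*q + 1.71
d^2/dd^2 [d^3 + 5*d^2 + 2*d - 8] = 6*d + 10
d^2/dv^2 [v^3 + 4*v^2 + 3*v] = 6*v + 8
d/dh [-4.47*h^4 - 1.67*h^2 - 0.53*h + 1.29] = -17.88*h^3 - 3.34*h - 0.53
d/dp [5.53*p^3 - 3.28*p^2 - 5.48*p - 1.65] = 16.59*p^2 - 6.56*p - 5.48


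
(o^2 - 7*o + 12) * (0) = 0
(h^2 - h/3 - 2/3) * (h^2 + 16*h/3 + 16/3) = h^4 + 5*h^3 + 26*h^2/9 - 16*h/3 - 32/9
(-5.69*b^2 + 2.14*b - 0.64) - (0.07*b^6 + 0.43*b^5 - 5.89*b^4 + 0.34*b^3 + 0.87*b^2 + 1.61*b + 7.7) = -0.07*b^6 - 0.43*b^5 + 5.89*b^4 - 0.34*b^3 - 6.56*b^2 + 0.53*b - 8.34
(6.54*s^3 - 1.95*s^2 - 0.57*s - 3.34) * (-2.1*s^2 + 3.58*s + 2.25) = -13.734*s^5 + 27.5082*s^4 + 8.931*s^3 + 0.5859*s^2 - 13.2397*s - 7.515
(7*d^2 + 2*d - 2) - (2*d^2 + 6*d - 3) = 5*d^2 - 4*d + 1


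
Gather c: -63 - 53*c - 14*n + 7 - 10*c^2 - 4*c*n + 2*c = -10*c^2 + c*(-4*n - 51) - 14*n - 56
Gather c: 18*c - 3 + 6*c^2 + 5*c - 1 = 6*c^2 + 23*c - 4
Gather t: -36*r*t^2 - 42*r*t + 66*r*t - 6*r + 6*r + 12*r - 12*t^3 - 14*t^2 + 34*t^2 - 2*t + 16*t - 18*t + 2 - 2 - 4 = 12*r - 12*t^3 + t^2*(20 - 36*r) + t*(24*r - 4) - 4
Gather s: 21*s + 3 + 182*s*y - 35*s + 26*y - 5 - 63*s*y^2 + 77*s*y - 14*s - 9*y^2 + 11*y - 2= s*(-63*y^2 + 259*y - 28) - 9*y^2 + 37*y - 4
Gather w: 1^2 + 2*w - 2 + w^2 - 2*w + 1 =w^2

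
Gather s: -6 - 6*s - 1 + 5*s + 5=-s - 2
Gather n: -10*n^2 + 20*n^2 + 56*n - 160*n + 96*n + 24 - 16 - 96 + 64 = 10*n^2 - 8*n - 24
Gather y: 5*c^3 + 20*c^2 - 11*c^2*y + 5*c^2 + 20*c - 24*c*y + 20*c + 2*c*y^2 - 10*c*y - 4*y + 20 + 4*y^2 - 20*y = 5*c^3 + 25*c^2 + 40*c + y^2*(2*c + 4) + y*(-11*c^2 - 34*c - 24) + 20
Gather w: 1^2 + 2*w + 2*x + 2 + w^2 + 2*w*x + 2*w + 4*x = w^2 + w*(2*x + 4) + 6*x + 3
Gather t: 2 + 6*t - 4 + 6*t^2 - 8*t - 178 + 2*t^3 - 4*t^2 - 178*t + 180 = 2*t^3 + 2*t^2 - 180*t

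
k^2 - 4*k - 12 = (k - 6)*(k + 2)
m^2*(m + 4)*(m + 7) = m^4 + 11*m^3 + 28*m^2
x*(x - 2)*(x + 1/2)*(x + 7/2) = x^4 + 2*x^3 - 25*x^2/4 - 7*x/2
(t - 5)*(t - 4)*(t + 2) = t^3 - 7*t^2 + 2*t + 40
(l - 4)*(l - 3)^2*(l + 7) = l^4 - 3*l^3 - 37*l^2 + 195*l - 252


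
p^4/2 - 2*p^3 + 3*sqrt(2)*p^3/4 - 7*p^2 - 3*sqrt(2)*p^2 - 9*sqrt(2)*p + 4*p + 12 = (p/2 + sqrt(2))*(p - 6)*(p + 2)*(p - sqrt(2)/2)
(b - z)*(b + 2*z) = b^2 + b*z - 2*z^2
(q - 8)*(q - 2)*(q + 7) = q^3 - 3*q^2 - 54*q + 112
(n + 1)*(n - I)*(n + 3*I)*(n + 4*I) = n^4 + n^3 + 6*I*n^3 - 5*n^2 + 6*I*n^2 - 5*n + 12*I*n + 12*I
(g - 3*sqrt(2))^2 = g^2 - 6*sqrt(2)*g + 18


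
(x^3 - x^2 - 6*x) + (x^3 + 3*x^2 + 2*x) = 2*x^3 + 2*x^2 - 4*x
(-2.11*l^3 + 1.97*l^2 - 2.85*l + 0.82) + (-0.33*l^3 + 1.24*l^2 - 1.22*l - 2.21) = -2.44*l^3 + 3.21*l^2 - 4.07*l - 1.39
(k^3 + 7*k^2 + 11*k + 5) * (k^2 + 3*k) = k^5 + 10*k^4 + 32*k^3 + 38*k^2 + 15*k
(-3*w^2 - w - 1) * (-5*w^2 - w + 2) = 15*w^4 + 8*w^3 - w - 2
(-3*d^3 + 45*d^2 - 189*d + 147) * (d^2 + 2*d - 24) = -3*d^5 + 39*d^4 - 27*d^3 - 1311*d^2 + 4830*d - 3528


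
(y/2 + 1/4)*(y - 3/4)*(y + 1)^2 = y^4/2 + 7*y^3/8 + y^2/16 - y/2 - 3/16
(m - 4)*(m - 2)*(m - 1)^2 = m^4 - 8*m^3 + 21*m^2 - 22*m + 8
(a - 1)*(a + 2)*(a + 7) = a^3 + 8*a^2 + 5*a - 14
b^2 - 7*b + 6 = (b - 6)*(b - 1)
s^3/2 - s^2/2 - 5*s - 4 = (s/2 + 1/2)*(s - 4)*(s + 2)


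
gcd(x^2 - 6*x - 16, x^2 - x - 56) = x - 8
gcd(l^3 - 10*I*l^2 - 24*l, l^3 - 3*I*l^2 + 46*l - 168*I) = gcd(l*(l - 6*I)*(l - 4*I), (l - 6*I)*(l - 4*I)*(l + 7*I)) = l^2 - 10*I*l - 24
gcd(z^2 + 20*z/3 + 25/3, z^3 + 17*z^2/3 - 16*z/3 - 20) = z + 5/3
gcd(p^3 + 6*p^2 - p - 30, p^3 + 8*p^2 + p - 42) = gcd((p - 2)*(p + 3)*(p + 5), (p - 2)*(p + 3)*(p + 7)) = p^2 + p - 6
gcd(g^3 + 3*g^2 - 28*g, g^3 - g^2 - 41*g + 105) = g + 7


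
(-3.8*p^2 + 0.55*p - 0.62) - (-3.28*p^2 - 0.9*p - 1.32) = -0.52*p^2 + 1.45*p + 0.7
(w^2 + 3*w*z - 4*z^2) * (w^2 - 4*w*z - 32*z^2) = w^4 - w^3*z - 48*w^2*z^2 - 80*w*z^3 + 128*z^4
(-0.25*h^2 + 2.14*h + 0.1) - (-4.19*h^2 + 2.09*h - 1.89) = 3.94*h^2 + 0.0500000000000003*h + 1.99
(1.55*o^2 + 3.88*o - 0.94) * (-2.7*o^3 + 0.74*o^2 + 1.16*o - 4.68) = -4.185*o^5 - 9.329*o^4 + 7.2072*o^3 - 3.4488*o^2 - 19.2488*o + 4.3992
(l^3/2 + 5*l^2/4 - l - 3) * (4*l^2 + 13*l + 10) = 2*l^5 + 23*l^4/2 + 69*l^3/4 - 25*l^2/2 - 49*l - 30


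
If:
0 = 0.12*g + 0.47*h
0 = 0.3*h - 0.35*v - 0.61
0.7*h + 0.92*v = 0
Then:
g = -4.22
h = 1.08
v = -0.82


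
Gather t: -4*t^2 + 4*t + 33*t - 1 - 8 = -4*t^2 + 37*t - 9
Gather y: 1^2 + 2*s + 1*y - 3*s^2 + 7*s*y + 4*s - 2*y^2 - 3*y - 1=-3*s^2 + 6*s - 2*y^2 + y*(7*s - 2)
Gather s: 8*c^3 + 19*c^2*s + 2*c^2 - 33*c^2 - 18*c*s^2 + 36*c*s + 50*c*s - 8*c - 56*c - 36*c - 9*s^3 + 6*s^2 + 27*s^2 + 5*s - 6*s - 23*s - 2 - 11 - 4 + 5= 8*c^3 - 31*c^2 - 100*c - 9*s^3 + s^2*(33 - 18*c) + s*(19*c^2 + 86*c - 24) - 12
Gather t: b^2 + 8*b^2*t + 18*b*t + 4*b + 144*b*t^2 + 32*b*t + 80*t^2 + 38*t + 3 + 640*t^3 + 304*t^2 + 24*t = b^2 + 4*b + 640*t^3 + t^2*(144*b + 384) + t*(8*b^2 + 50*b + 62) + 3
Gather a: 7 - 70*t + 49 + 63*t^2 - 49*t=63*t^2 - 119*t + 56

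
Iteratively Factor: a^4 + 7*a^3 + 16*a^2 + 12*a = (a + 3)*(a^3 + 4*a^2 + 4*a) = (a + 2)*(a + 3)*(a^2 + 2*a) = (a + 2)^2*(a + 3)*(a)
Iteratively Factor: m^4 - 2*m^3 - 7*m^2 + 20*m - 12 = (m + 3)*(m^3 - 5*m^2 + 8*m - 4) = (m - 2)*(m + 3)*(m^2 - 3*m + 2) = (m - 2)*(m - 1)*(m + 3)*(m - 2)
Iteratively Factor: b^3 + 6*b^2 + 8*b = (b + 4)*(b^2 + 2*b) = (b + 2)*(b + 4)*(b)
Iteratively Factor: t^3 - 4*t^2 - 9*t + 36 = (t - 4)*(t^2 - 9) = (t - 4)*(t - 3)*(t + 3)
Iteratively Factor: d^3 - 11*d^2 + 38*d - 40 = (d - 2)*(d^2 - 9*d + 20) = (d - 4)*(d - 2)*(d - 5)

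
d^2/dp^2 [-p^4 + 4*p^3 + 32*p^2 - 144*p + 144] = -12*p^2 + 24*p + 64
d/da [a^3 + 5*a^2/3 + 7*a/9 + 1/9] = 3*a^2 + 10*a/3 + 7/9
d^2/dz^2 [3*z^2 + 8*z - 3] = 6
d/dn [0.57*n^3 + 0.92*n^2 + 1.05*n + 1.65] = 1.71*n^2 + 1.84*n + 1.05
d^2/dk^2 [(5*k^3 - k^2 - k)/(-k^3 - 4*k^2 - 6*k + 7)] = 2*(21*k^6 + 93*k^5 - 216*k^4 - 285*k^3 + 756*k^2 - 651*k + 91)/(k^9 + 12*k^8 + 66*k^7 + 187*k^6 + 228*k^5 - 156*k^4 - 645*k^3 - 168*k^2 + 882*k - 343)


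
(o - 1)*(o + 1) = o^2 - 1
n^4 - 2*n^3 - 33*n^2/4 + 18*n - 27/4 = (n - 3)*(n - 3/2)*(n - 1/2)*(n + 3)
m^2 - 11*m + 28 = (m - 7)*(m - 4)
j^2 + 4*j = j*(j + 4)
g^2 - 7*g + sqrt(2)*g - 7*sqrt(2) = (g - 7)*(g + sqrt(2))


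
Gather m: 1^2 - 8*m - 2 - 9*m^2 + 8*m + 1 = -9*m^2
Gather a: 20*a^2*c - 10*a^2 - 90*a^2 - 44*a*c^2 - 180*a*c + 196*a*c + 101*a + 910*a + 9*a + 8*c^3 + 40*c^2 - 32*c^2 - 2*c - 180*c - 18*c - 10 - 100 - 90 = a^2*(20*c - 100) + a*(-44*c^2 + 16*c + 1020) + 8*c^3 + 8*c^2 - 200*c - 200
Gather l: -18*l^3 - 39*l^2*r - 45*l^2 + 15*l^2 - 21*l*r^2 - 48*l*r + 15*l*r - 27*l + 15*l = -18*l^3 + l^2*(-39*r - 30) + l*(-21*r^2 - 33*r - 12)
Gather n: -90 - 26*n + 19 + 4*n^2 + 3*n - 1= 4*n^2 - 23*n - 72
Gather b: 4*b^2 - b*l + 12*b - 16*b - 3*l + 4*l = 4*b^2 + b*(-l - 4) + l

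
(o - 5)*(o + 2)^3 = o^4 + o^3 - 18*o^2 - 52*o - 40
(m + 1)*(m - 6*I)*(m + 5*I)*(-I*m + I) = -I*m^4 - m^3 - 29*I*m^2 + m + 30*I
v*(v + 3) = v^2 + 3*v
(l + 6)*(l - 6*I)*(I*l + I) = I*l^3 + 6*l^2 + 7*I*l^2 + 42*l + 6*I*l + 36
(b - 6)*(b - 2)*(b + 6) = b^3 - 2*b^2 - 36*b + 72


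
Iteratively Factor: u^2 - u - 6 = (u - 3)*(u + 2)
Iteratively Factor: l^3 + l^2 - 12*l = (l)*(l^2 + l - 12) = l*(l - 3)*(l + 4)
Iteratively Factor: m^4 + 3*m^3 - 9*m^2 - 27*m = (m)*(m^3 + 3*m^2 - 9*m - 27) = m*(m + 3)*(m^2 - 9) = m*(m + 3)^2*(m - 3)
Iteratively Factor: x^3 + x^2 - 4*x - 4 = (x + 2)*(x^2 - x - 2) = (x + 1)*(x + 2)*(x - 2)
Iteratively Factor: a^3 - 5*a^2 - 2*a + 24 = (a - 4)*(a^2 - a - 6) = (a - 4)*(a - 3)*(a + 2)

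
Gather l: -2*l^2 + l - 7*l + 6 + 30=-2*l^2 - 6*l + 36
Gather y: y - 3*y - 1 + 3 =2 - 2*y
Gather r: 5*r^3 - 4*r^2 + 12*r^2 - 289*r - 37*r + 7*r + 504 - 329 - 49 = 5*r^3 + 8*r^2 - 319*r + 126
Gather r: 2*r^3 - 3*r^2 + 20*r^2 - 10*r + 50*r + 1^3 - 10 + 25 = 2*r^3 + 17*r^2 + 40*r + 16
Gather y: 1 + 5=6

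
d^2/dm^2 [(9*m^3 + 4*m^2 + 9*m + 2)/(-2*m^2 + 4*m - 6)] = 2*(-13*m^3 + 96*m^2 - 75*m - 46)/(m^6 - 6*m^5 + 21*m^4 - 44*m^3 + 63*m^2 - 54*m + 27)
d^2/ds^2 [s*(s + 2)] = 2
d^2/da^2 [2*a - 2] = 0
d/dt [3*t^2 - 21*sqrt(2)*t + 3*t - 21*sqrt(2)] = 6*t - 21*sqrt(2) + 3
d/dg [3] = 0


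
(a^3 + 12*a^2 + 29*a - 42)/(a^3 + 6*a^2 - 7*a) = (a + 6)/a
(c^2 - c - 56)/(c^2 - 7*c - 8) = (c + 7)/(c + 1)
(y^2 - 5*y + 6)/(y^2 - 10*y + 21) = (y - 2)/(y - 7)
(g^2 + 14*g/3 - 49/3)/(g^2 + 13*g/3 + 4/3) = (3*g^2 + 14*g - 49)/(3*g^2 + 13*g + 4)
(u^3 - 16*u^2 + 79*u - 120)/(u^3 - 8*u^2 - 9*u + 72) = (u - 5)/(u + 3)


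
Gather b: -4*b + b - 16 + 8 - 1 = -3*b - 9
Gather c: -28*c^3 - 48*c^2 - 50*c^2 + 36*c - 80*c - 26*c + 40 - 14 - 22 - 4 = -28*c^3 - 98*c^2 - 70*c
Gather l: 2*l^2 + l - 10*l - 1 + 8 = 2*l^2 - 9*l + 7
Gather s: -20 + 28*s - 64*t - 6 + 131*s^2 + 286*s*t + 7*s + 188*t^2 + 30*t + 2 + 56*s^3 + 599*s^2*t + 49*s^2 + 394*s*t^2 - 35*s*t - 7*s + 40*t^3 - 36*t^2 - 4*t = 56*s^3 + s^2*(599*t + 180) + s*(394*t^2 + 251*t + 28) + 40*t^3 + 152*t^2 - 38*t - 24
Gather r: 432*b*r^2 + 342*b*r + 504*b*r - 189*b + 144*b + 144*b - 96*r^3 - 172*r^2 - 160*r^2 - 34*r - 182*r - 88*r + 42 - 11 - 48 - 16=99*b - 96*r^3 + r^2*(432*b - 332) + r*(846*b - 304) - 33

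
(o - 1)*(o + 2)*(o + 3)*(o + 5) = o^4 + 9*o^3 + 21*o^2 - o - 30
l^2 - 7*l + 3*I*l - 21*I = (l - 7)*(l + 3*I)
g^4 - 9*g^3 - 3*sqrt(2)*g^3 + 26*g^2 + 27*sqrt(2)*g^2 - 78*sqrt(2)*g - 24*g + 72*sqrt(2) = (g - 4)*(g - 3)*(g - 2)*(g - 3*sqrt(2))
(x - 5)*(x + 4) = x^2 - x - 20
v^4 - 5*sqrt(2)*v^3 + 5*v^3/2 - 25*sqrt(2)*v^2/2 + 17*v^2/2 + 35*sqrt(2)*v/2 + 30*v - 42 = (v - 1)*(v + 7/2)*(v - 3*sqrt(2))*(v - 2*sqrt(2))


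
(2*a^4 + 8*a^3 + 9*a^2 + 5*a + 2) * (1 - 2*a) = -4*a^5 - 14*a^4 - 10*a^3 - a^2 + a + 2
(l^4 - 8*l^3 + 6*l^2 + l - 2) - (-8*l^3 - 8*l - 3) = l^4 + 6*l^2 + 9*l + 1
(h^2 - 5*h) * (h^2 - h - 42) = h^4 - 6*h^3 - 37*h^2 + 210*h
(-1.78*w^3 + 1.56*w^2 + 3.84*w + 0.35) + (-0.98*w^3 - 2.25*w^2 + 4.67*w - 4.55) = -2.76*w^3 - 0.69*w^2 + 8.51*w - 4.2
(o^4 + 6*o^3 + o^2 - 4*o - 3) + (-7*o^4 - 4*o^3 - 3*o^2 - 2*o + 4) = -6*o^4 + 2*o^3 - 2*o^2 - 6*o + 1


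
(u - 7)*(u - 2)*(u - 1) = u^3 - 10*u^2 + 23*u - 14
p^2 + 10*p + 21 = (p + 3)*(p + 7)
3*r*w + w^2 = w*(3*r + w)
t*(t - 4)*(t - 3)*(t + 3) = t^4 - 4*t^3 - 9*t^2 + 36*t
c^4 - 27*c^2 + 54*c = c*(c - 3)^2*(c + 6)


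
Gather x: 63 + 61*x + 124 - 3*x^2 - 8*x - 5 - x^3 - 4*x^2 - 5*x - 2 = -x^3 - 7*x^2 + 48*x + 180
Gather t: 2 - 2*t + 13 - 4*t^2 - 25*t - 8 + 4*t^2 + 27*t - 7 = 0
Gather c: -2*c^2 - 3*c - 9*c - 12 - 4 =-2*c^2 - 12*c - 16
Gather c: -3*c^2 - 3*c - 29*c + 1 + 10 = -3*c^2 - 32*c + 11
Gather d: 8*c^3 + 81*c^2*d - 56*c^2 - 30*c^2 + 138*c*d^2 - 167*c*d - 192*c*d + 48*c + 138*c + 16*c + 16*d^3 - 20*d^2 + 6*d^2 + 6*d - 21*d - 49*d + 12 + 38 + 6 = 8*c^3 - 86*c^2 + 202*c + 16*d^3 + d^2*(138*c - 14) + d*(81*c^2 - 359*c - 64) + 56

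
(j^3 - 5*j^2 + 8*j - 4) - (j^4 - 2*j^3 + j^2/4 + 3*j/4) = -j^4 + 3*j^3 - 21*j^2/4 + 29*j/4 - 4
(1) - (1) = 0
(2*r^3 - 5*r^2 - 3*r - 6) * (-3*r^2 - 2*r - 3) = -6*r^5 + 11*r^4 + 13*r^3 + 39*r^2 + 21*r + 18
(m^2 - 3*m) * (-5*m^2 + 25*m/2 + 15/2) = -5*m^4 + 55*m^3/2 - 30*m^2 - 45*m/2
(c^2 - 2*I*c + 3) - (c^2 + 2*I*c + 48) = -4*I*c - 45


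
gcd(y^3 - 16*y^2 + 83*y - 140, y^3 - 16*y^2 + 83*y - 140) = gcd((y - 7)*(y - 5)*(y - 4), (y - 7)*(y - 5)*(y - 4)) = y^3 - 16*y^2 + 83*y - 140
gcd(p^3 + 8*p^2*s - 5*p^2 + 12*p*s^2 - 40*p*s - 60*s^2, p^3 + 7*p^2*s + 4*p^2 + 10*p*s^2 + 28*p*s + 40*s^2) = p + 2*s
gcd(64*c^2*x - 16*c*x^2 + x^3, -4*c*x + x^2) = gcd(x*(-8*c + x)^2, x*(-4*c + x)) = x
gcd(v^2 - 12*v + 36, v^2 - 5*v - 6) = v - 6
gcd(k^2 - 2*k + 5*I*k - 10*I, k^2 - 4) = k - 2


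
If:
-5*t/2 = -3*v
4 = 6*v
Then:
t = 4/5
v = 2/3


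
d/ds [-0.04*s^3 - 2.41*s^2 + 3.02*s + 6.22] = -0.12*s^2 - 4.82*s + 3.02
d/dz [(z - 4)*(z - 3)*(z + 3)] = 3*z^2 - 8*z - 9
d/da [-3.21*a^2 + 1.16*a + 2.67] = 1.16 - 6.42*a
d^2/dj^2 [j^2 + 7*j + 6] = 2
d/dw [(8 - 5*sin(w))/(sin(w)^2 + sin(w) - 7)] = (5*sin(w)^2 - 16*sin(w) + 27)*cos(w)/(sin(w)^2 + sin(w) - 7)^2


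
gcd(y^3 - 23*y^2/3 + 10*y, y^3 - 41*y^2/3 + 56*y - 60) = y^2 - 23*y/3 + 10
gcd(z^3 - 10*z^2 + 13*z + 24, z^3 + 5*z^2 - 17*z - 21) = z^2 - 2*z - 3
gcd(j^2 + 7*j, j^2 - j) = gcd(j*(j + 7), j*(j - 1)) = j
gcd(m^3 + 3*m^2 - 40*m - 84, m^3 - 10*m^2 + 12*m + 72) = m^2 - 4*m - 12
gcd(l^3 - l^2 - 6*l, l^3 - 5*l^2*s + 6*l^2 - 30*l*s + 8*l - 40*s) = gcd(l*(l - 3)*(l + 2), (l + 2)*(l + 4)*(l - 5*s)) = l + 2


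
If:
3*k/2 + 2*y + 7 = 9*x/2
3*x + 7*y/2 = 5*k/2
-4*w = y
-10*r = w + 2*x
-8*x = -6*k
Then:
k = 392/97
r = -581/970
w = -7/97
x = 294/97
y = 28/97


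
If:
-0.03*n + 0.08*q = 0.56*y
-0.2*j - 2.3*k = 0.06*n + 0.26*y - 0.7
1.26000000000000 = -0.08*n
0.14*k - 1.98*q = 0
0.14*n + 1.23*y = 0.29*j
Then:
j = -3.98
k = 0.97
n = -15.75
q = 0.07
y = 0.85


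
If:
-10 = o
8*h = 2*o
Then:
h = -5/2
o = -10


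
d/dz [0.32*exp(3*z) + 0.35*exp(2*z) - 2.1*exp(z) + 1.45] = (0.96*exp(2*z) + 0.7*exp(z) - 2.1)*exp(z)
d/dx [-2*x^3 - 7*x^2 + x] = -6*x^2 - 14*x + 1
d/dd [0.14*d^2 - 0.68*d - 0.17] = 0.28*d - 0.68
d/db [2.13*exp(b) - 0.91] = 2.13*exp(b)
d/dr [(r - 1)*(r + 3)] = 2*r + 2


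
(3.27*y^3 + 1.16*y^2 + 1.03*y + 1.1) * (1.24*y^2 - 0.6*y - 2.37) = 4.0548*y^5 - 0.5236*y^4 - 7.1687*y^3 - 2.0032*y^2 - 3.1011*y - 2.607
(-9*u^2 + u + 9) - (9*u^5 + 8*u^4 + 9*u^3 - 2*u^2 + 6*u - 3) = -9*u^5 - 8*u^4 - 9*u^3 - 7*u^2 - 5*u + 12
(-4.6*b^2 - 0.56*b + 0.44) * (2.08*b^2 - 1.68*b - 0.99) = -9.568*b^4 + 6.5632*b^3 + 6.41*b^2 - 0.1848*b - 0.4356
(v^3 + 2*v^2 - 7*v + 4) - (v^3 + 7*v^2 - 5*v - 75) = -5*v^2 - 2*v + 79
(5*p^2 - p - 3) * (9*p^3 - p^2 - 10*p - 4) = 45*p^5 - 14*p^4 - 76*p^3 - 7*p^2 + 34*p + 12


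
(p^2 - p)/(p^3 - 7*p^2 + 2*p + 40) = p*(p - 1)/(p^3 - 7*p^2 + 2*p + 40)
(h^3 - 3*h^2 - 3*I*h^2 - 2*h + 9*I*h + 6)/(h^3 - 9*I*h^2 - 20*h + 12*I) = (h - 3)/(h - 6*I)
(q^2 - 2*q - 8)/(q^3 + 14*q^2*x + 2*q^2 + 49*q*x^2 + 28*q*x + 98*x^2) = (q - 4)/(q^2 + 14*q*x + 49*x^2)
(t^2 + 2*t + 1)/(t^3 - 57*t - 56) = (t + 1)/(t^2 - t - 56)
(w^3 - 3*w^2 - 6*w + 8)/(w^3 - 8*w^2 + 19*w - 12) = (w + 2)/(w - 3)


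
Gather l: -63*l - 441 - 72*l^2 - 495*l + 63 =-72*l^2 - 558*l - 378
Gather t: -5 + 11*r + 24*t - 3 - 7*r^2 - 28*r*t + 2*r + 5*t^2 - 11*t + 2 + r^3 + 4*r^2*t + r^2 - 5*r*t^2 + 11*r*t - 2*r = r^3 - 6*r^2 + 11*r + t^2*(5 - 5*r) + t*(4*r^2 - 17*r + 13) - 6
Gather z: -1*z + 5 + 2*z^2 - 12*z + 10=2*z^2 - 13*z + 15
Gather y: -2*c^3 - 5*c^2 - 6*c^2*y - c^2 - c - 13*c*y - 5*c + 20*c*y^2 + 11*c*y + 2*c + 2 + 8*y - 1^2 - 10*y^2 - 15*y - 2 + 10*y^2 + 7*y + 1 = -2*c^3 - 6*c^2 + 20*c*y^2 - 4*c + y*(-6*c^2 - 2*c)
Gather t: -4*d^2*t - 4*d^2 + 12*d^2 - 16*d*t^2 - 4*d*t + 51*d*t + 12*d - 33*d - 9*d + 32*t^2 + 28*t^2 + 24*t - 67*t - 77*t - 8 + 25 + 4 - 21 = 8*d^2 - 30*d + t^2*(60 - 16*d) + t*(-4*d^2 + 47*d - 120)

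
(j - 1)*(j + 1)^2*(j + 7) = j^4 + 8*j^3 + 6*j^2 - 8*j - 7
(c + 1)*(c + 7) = c^2 + 8*c + 7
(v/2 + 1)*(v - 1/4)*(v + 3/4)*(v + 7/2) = v^4/2 + 3*v^3 + 153*v^2/32 + 79*v/64 - 21/32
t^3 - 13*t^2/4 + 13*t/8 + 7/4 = (t - 2)*(t - 7/4)*(t + 1/2)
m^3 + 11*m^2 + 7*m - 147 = (m - 3)*(m + 7)^2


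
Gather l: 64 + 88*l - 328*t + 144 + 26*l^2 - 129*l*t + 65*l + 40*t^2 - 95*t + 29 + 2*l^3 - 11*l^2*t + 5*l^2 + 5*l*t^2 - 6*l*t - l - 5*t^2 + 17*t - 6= 2*l^3 + l^2*(31 - 11*t) + l*(5*t^2 - 135*t + 152) + 35*t^2 - 406*t + 231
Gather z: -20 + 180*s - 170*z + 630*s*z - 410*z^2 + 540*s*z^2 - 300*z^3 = 180*s - 300*z^3 + z^2*(540*s - 410) + z*(630*s - 170) - 20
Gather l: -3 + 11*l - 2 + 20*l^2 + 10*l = 20*l^2 + 21*l - 5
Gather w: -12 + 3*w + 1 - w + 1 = 2*w - 10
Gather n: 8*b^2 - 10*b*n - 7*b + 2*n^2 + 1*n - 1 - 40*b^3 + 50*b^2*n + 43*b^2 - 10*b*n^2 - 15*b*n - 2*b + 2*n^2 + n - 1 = -40*b^3 + 51*b^2 - 9*b + n^2*(4 - 10*b) + n*(50*b^2 - 25*b + 2) - 2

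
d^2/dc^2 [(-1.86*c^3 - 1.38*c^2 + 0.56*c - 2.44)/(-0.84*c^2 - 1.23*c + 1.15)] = (-3.5527136788005e-15*c^4 + 5.579604*c^3 + 2.542644*c^2 + 26.639388*c + 14.162892)/(0.592704*c^6 + 2.603664*c^5 + 1.378188*c^4 - 5.268213*c^3 - 1.886805*c^2 + 4.880025*c - 1.520875)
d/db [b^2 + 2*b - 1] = 2*b + 2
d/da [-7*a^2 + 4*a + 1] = 4 - 14*a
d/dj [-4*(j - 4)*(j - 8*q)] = -8*j + 32*q + 16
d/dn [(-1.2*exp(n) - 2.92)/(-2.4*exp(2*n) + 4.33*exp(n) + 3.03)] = (-2.88*exp(2*n) - 14.016*exp(n) + 9.0076)*exp(n)/(5.76*exp(4*n) - 20.784*exp(3*n) + 4.2049*exp(2*n) + 26.2398*exp(n) + 9.1809)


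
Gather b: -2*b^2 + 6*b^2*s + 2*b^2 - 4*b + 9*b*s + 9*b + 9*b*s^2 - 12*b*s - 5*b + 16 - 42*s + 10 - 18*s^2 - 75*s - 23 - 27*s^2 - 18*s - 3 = 6*b^2*s + b*(9*s^2 - 3*s) - 45*s^2 - 135*s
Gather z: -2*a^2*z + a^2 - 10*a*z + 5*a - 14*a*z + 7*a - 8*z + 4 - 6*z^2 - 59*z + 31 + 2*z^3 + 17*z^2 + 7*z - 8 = a^2 + 12*a + 2*z^3 + 11*z^2 + z*(-2*a^2 - 24*a - 60) + 27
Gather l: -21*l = -21*l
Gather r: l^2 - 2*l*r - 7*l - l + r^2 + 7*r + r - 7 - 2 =l^2 - 8*l + r^2 + r*(8 - 2*l) - 9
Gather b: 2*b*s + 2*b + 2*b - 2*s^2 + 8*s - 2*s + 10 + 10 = b*(2*s + 4) - 2*s^2 + 6*s + 20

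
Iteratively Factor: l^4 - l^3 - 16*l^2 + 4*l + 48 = (l - 2)*(l^3 + l^2 - 14*l - 24) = (l - 4)*(l - 2)*(l^2 + 5*l + 6) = (l - 4)*(l - 2)*(l + 3)*(l + 2)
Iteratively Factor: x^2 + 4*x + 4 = (x + 2)*(x + 2)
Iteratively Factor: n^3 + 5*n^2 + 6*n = (n + 3)*(n^2 + 2*n) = (n + 2)*(n + 3)*(n)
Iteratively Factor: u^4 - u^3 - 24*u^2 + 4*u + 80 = (u + 2)*(u^3 - 3*u^2 - 18*u + 40) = (u + 2)*(u + 4)*(u^2 - 7*u + 10) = (u - 2)*(u + 2)*(u + 4)*(u - 5)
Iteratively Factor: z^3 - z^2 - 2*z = (z)*(z^2 - z - 2) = z*(z + 1)*(z - 2)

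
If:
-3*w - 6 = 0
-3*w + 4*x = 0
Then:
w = -2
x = -3/2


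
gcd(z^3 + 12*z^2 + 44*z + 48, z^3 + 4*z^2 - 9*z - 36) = z + 4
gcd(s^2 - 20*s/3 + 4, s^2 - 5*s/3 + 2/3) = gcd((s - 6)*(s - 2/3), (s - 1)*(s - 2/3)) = s - 2/3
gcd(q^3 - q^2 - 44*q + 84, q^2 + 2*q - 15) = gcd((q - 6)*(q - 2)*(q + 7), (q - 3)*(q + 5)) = 1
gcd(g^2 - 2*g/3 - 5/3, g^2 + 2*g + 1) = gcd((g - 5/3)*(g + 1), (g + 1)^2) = g + 1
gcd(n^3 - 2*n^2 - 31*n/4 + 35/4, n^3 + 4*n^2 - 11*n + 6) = n - 1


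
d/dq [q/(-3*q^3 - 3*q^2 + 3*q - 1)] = (6*q^3 + 3*q^2 - 1)/(9*q^6 + 18*q^5 - 9*q^4 - 12*q^3 + 15*q^2 - 6*q + 1)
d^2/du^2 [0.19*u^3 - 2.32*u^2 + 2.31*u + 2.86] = 1.14*u - 4.64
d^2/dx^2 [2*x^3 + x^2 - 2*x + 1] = 12*x + 2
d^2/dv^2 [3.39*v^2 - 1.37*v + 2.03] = 6.78000000000000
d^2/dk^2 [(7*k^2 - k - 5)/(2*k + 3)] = 98/(8*k^3 + 36*k^2 + 54*k + 27)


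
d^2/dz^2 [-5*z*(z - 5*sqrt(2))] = -10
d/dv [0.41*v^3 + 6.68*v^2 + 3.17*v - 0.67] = 1.23*v^2 + 13.36*v + 3.17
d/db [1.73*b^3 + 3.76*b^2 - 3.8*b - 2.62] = 5.19*b^2 + 7.52*b - 3.8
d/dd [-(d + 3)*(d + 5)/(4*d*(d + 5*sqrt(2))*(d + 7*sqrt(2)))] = (d^4 + 16*d^3 - 25*d^2 + 96*sqrt(2)*d^2 + 360*sqrt(2)*d + 1050)/(4*d^2*(d^4 + 24*sqrt(2)*d^3 + 428*d^2 + 1680*sqrt(2)*d + 4900))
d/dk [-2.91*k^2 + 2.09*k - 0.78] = 2.09 - 5.82*k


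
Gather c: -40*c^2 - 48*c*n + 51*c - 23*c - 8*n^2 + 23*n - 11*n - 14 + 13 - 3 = -40*c^2 + c*(28 - 48*n) - 8*n^2 + 12*n - 4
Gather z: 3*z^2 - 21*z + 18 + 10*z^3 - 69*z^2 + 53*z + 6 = 10*z^3 - 66*z^2 + 32*z + 24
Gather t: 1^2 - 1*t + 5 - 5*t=6 - 6*t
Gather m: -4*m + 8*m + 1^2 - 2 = 4*m - 1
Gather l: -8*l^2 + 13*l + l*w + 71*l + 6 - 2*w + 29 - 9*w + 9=-8*l^2 + l*(w + 84) - 11*w + 44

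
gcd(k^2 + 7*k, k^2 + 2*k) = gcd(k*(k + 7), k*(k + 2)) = k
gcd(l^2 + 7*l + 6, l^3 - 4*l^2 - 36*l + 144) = l + 6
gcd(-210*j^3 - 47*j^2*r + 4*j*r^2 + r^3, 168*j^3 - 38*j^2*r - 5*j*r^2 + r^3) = -42*j^2 - j*r + r^2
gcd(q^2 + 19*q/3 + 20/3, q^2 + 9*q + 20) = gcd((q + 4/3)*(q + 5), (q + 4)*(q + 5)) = q + 5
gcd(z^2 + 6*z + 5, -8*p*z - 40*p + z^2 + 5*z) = z + 5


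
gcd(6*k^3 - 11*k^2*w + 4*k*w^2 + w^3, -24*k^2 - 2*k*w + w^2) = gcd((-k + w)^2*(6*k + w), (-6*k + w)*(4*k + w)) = 1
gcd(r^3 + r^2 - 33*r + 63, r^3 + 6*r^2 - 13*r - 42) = r^2 + 4*r - 21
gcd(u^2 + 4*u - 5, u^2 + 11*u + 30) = u + 5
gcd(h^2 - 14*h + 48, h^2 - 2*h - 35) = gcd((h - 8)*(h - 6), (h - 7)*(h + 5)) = 1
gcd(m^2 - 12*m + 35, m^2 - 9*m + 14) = m - 7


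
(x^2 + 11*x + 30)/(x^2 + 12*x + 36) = (x + 5)/(x + 6)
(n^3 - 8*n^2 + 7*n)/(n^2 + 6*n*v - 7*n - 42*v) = n*(n - 1)/(n + 6*v)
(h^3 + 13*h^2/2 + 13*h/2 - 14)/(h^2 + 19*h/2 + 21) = (h^2 + 3*h - 4)/(h + 6)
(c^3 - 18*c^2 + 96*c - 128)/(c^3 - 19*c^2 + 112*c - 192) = (c - 2)/(c - 3)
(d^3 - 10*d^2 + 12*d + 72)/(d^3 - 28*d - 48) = (d - 6)/(d + 4)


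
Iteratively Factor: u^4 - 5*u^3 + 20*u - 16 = (u - 1)*(u^3 - 4*u^2 - 4*u + 16) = (u - 1)*(u + 2)*(u^2 - 6*u + 8) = (u - 4)*(u - 1)*(u + 2)*(u - 2)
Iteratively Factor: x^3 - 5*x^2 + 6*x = (x - 2)*(x^2 - 3*x) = (x - 3)*(x - 2)*(x)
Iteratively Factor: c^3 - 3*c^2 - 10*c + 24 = (c + 3)*(c^2 - 6*c + 8) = (c - 2)*(c + 3)*(c - 4)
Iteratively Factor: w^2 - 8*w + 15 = (w - 5)*(w - 3)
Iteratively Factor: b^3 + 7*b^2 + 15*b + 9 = (b + 1)*(b^2 + 6*b + 9) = (b + 1)*(b + 3)*(b + 3)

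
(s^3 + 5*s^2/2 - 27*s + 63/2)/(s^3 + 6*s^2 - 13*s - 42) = (s - 3/2)/(s + 2)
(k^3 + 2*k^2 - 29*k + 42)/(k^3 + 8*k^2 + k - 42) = (k - 3)/(k + 3)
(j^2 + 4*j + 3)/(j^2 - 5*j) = (j^2 + 4*j + 3)/(j*(j - 5))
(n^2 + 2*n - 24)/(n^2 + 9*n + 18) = (n - 4)/(n + 3)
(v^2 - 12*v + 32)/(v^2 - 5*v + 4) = (v - 8)/(v - 1)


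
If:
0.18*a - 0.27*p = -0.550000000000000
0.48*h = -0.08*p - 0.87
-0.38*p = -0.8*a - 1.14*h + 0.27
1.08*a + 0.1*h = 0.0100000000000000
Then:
No Solution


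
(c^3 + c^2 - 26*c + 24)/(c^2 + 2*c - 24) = c - 1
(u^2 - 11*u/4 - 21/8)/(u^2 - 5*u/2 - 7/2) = (u + 3/4)/(u + 1)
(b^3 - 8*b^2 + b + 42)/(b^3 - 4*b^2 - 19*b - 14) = (b - 3)/(b + 1)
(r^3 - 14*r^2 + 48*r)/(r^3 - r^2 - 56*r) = (r - 6)/(r + 7)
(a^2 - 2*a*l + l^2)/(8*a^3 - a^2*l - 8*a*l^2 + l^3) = (a - l)/(8*a^2 + 7*a*l - l^2)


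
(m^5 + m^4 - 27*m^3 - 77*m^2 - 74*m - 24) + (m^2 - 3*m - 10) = m^5 + m^4 - 27*m^3 - 76*m^2 - 77*m - 34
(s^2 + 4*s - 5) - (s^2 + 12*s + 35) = -8*s - 40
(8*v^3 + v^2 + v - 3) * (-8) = -64*v^3 - 8*v^2 - 8*v + 24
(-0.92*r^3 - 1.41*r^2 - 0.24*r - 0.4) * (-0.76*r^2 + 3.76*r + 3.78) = 0.6992*r^5 - 2.3876*r^4 - 8.5968*r^3 - 5.9282*r^2 - 2.4112*r - 1.512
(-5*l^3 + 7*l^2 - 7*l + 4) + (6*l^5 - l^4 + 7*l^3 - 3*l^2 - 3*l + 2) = 6*l^5 - l^4 + 2*l^3 + 4*l^2 - 10*l + 6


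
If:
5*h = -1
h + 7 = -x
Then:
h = -1/5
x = -34/5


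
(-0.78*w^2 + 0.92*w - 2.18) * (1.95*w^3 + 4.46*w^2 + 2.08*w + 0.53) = -1.521*w^5 - 1.6848*w^4 - 1.7702*w^3 - 8.2226*w^2 - 4.0468*w - 1.1554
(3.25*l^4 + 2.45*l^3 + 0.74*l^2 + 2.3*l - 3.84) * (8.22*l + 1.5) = 26.715*l^5 + 25.014*l^4 + 9.7578*l^3 + 20.016*l^2 - 28.1148*l - 5.76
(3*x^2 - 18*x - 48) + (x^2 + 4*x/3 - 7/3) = 4*x^2 - 50*x/3 - 151/3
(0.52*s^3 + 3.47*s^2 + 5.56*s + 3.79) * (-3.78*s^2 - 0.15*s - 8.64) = -1.9656*s^5 - 13.1946*s^4 - 26.0301*s^3 - 45.141*s^2 - 48.6069*s - 32.7456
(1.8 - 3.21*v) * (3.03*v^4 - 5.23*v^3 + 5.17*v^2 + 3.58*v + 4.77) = -9.7263*v^5 + 22.2423*v^4 - 26.0097*v^3 - 2.1858*v^2 - 8.8677*v + 8.586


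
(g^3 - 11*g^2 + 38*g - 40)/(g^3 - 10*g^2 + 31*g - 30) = (g - 4)/(g - 3)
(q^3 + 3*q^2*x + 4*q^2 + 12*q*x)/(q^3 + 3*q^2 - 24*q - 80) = q*(q + 3*x)/(q^2 - q - 20)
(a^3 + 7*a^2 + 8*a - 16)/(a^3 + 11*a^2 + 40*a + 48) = (a - 1)/(a + 3)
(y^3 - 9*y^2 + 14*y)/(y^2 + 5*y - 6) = y*(y^2 - 9*y + 14)/(y^2 + 5*y - 6)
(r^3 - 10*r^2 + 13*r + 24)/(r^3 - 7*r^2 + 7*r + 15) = (r - 8)/(r - 5)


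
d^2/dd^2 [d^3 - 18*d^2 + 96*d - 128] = 6*d - 36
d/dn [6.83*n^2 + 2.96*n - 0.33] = 13.66*n + 2.96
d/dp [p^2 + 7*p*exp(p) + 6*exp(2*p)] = 7*p*exp(p) + 2*p + 12*exp(2*p) + 7*exp(p)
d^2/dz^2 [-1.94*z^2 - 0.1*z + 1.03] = -3.88000000000000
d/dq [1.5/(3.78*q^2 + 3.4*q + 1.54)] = (-11.34*q - 5.1)/(3.78*q^2 + 3.4*q + 1.54)^2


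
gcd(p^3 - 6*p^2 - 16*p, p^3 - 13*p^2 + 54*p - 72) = 1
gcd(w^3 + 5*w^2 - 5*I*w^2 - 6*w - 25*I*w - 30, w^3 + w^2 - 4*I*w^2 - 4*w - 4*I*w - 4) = w - 2*I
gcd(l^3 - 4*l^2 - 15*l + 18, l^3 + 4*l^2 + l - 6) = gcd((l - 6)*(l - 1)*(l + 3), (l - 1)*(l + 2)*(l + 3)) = l^2 + 2*l - 3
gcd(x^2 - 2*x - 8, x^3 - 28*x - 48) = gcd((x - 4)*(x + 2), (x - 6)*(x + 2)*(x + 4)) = x + 2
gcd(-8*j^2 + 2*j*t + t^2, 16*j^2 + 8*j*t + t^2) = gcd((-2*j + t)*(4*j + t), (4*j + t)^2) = 4*j + t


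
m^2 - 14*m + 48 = (m - 8)*(m - 6)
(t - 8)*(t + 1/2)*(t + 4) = t^3 - 7*t^2/2 - 34*t - 16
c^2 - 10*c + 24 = (c - 6)*(c - 4)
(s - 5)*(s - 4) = s^2 - 9*s + 20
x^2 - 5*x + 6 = (x - 3)*(x - 2)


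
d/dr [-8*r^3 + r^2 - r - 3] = -24*r^2 + 2*r - 1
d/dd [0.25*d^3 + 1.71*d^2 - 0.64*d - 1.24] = 0.75*d^2 + 3.42*d - 0.64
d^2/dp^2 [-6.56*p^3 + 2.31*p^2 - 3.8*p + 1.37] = 4.62 - 39.36*p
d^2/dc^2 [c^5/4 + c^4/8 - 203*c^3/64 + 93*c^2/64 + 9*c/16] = 5*c^3 + 3*c^2/2 - 609*c/32 + 93/32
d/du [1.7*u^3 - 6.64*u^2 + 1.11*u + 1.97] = 5.1*u^2 - 13.28*u + 1.11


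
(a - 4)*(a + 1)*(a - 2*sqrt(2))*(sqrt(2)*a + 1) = sqrt(2)*a^4 - 3*sqrt(2)*a^3 - 3*a^3 - 6*sqrt(2)*a^2 + 9*a^2 + 6*sqrt(2)*a + 12*a + 8*sqrt(2)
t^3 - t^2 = t^2*(t - 1)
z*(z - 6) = z^2 - 6*z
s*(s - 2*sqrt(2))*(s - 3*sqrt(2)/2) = s^3 - 7*sqrt(2)*s^2/2 + 6*s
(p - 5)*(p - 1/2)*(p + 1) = p^3 - 9*p^2/2 - 3*p + 5/2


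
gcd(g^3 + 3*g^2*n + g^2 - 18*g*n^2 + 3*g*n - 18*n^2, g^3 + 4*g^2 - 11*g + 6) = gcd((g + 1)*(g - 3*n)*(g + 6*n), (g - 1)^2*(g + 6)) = 1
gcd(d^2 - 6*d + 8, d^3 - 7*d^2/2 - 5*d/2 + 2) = d - 4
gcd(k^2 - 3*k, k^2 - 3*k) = k^2 - 3*k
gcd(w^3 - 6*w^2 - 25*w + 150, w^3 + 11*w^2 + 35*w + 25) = w + 5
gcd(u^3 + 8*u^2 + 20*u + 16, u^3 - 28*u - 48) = u^2 + 6*u + 8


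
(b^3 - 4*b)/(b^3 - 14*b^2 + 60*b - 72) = b*(b + 2)/(b^2 - 12*b + 36)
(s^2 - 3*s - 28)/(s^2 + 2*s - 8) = (s - 7)/(s - 2)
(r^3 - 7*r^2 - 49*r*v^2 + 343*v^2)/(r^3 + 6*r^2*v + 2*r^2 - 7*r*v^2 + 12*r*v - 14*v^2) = (r^2 - 7*r*v - 7*r + 49*v)/(r^2 - r*v + 2*r - 2*v)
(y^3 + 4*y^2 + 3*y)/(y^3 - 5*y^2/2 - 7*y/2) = 2*(y + 3)/(2*y - 7)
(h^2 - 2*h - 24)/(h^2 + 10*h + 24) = (h - 6)/(h + 6)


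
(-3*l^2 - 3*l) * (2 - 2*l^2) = 6*l^4 + 6*l^3 - 6*l^2 - 6*l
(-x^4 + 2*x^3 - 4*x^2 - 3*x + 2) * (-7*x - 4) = 7*x^5 - 10*x^4 + 20*x^3 + 37*x^2 - 2*x - 8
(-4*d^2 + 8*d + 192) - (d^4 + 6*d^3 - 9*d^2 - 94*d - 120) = -d^4 - 6*d^3 + 5*d^2 + 102*d + 312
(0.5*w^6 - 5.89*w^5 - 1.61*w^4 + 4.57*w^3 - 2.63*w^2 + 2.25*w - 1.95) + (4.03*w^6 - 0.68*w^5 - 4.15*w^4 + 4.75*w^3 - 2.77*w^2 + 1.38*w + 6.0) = 4.53*w^6 - 6.57*w^5 - 5.76*w^4 + 9.32*w^3 - 5.4*w^2 + 3.63*w + 4.05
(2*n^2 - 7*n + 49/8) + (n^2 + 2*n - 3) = 3*n^2 - 5*n + 25/8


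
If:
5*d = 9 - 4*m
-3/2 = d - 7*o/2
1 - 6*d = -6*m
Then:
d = 29/27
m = 49/54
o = 139/189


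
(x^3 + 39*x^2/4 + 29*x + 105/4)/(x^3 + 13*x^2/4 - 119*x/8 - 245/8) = 2*(x + 3)/(2*x - 7)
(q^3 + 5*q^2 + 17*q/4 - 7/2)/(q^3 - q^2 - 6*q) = (q^2 + 3*q - 7/4)/(q*(q - 3))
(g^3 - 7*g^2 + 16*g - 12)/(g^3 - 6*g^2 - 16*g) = (-g^3 + 7*g^2 - 16*g + 12)/(g*(-g^2 + 6*g + 16))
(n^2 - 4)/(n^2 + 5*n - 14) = (n + 2)/(n + 7)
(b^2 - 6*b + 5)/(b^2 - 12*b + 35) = (b - 1)/(b - 7)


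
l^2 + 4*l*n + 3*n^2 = (l + n)*(l + 3*n)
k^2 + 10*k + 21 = (k + 3)*(k + 7)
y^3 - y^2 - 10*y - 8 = (y - 4)*(y + 1)*(y + 2)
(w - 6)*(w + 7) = w^2 + w - 42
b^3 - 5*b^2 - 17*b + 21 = (b - 7)*(b - 1)*(b + 3)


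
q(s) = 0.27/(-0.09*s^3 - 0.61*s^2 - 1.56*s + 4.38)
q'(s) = 0.27*(0.27*s^2 + 1.22*s + 1.56)/(-0.09*s^3 - 0.61*s^2 - 1.56*s + 4.38)^2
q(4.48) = -0.01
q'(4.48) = 0.01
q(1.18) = 0.18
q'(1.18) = 0.38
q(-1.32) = 0.05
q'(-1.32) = 0.00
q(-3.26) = 0.04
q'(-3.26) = 0.00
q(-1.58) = 0.05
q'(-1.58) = 0.00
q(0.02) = 0.06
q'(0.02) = 0.02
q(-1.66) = 0.05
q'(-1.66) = 0.00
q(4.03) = -0.02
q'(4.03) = 0.01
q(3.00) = -0.03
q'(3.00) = 0.03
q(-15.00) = 0.00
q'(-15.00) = 0.00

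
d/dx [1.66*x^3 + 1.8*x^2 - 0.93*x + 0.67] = 4.98*x^2 + 3.6*x - 0.93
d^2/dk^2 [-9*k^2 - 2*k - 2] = -18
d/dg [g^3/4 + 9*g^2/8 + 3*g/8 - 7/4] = 3*g^2/4 + 9*g/4 + 3/8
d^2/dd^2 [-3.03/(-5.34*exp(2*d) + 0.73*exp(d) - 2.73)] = ((2.2119 - 64.7208*exp(d))*(5.34*exp(2*d) - 0.73*exp(d) + 2.73) + 3.03*(10.68*exp(d) - 0.73)*(21.36*exp(d) - 1.46)*exp(d))*exp(d)/(5.34*exp(2*d) - 0.73*exp(d) + 2.73)^3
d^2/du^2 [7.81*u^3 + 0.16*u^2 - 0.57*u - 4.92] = 46.86*u + 0.32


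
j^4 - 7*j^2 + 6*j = j*(j - 2)*(j - 1)*(j + 3)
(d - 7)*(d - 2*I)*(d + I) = d^3 - 7*d^2 - I*d^2 + 2*d + 7*I*d - 14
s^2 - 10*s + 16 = (s - 8)*(s - 2)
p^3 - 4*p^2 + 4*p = p*(p - 2)^2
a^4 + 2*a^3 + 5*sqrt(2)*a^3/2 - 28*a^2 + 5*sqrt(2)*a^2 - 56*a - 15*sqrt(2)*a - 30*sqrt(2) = (a + 2)*(a - 3*sqrt(2))*(a + sqrt(2)/2)*(a + 5*sqrt(2))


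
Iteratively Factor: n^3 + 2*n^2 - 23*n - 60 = (n - 5)*(n^2 + 7*n + 12) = (n - 5)*(n + 3)*(n + 4)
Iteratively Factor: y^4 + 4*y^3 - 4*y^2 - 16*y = (y + 4)*(y^3 - 4*y) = (y + 2)*(y + 4)*(y^2 - 2*y) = (y - 2)*(y + 2)*(y + 4)*(y)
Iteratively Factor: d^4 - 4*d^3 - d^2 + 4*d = (d - 1)*(d^3 - 3*d^2 - 4*d) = (d - 4)*(d - 1)*(d^2 + d) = d*(d - 4)*(d - 1)*(d + 1)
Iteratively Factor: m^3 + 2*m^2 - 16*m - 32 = (m + 4)*(m^2 - 2*m - 8) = (m - 4)*(m + 4)*(m + 2)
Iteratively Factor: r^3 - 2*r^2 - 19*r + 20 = (r - 5)*(r^2 + 3*r - 4) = (r - 5)*(r - 1)*(r + 4)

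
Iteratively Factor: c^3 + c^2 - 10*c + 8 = (c + 4)*(c^2 - 3*c + 2) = (c - 1)*(c + 4)*(c - 2)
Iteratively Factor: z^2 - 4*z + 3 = (z - 3)*(z - 1)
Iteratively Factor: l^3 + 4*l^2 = (l + 4)*(l^2) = l*(l + 4)*(l)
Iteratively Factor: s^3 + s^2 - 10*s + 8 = (s + 4)*(s^2 - 3*s + 2) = (s - 2)*(s + 4)*(s - 1)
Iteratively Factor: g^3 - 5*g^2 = (g - 5)*(g^2) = g*(g - 5)*(g)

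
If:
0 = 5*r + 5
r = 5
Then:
No Solution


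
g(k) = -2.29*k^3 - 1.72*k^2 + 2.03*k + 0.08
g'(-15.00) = -1492.12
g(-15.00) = 7311.38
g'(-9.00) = -523.48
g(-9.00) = 1511.90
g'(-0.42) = 2.26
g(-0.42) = -0.91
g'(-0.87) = -0.18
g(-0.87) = -1.48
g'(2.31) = -42.58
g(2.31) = -32.64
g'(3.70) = -104.75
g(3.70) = -131.95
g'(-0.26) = 2.46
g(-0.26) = -0.52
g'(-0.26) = 2.46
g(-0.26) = -0.52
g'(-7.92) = -401.66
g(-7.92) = 1013.77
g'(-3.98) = -93.10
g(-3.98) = 109.13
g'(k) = -6.87*k^2 - 3.44*k + 2.03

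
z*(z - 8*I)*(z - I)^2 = z^4 - 10*I*z^3 - 17*z^2 + 8*I*z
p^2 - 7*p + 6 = (p - 6)*(p - 1)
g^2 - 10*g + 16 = (g - 8)*(g - 2)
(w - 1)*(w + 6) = w^2 + 5*w - 6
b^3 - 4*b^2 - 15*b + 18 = (b - 6)*(b - 1)*(b + 3)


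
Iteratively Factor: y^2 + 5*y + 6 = (y + 3)*(y + 2)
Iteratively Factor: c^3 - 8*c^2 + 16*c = (c - 4)*(c^2 - 4*c) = (c - 4)^2*(c)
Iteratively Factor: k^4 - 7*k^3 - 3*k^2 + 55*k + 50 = (k + 1)*(k^3 - 8*k^2 + 5*k + 50) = (k - 5)*(k + 1)*(k^2 - 3*k - 10) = (k - 5)*(k + 1)*(k + 2)*(k - 5)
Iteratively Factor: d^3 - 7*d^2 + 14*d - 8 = (d - 2)*(d^2 - 5*d + 4) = (d - 4)*(d - 2)*(d - 1)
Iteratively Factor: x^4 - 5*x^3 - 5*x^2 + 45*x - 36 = (x + 3)*(x^3 - 8*x^2 + 19*x - 12) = (x - 4)*(x + 3)*(x^2 - 4*x + 3) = (x - 4)*(x - 3)*(x + 3)*(x - 1)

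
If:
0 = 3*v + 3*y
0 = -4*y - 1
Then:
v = 1/4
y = -1/4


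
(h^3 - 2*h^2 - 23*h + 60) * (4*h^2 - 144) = 4*h^5 - 8*h^4 - 236*h^3 + 528*h^2 + 3312*h - 8640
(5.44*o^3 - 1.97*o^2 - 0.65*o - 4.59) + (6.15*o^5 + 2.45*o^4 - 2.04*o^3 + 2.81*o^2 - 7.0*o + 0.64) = 6.15*o^5 + 2.45*o^4 + 3.4*o^3 + 0.84*o^2 - 7.65*o - 3.95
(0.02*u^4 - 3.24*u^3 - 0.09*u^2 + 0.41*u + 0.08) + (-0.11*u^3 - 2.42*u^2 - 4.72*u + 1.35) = 0.02*u^4 - 3.35*u^3 - 2.51*u^2 - 4.31*u + 1.43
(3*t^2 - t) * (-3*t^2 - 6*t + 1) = -9*t^4 - 15*t^3 + 9*t^2 - t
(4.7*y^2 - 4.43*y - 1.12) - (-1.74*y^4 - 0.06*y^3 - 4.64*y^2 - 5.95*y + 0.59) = 1.74*y^4 + 0.06*y^3 + 9.34*y^2 + 1.52*y - 1.71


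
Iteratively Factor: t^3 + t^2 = (t + 1)*(t^2) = t*(t + 1)*(t)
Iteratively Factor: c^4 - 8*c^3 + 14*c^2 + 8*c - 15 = (c + 1)*(c^3 - 9*c^2 + 23*c - 15) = (c - 3)*(c + 1)*(c^2 - 6*c + 5) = (c - 3)*(c - 1)*(c + 1)*(c - 5)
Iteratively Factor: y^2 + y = (y + 1)*(y)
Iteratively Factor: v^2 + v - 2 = (v - 1)*(v + 2)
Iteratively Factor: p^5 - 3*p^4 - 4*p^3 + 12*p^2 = (p - 3)*(p^4 - 4*p^2) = p*(p - 3)*(p^3 - 4*p) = p^2*(p - 3)*(p^2 - 4) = p^2*(p - 3)*(p + 2)*(p - 2)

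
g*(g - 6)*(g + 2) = g^3 - 4*g^2 - 12*g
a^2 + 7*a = a*(a + 7)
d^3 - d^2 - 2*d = d*(d - 2)*(d + 1)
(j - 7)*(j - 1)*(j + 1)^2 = j^4 - 6*j^3 - 8*j^2 + 6*j + 7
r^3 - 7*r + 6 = (r - 2)*(r - 1)*(r + 3)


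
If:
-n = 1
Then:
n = -1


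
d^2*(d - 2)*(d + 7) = d^4 + 5*d^3 - 14*d^2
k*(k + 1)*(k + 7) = k^3 + 8*k^2 + 7*k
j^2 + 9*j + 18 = (j + 3)*(j + 6)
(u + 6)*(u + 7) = u^2 + 13*u + 42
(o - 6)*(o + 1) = o^2 - 5*o - 6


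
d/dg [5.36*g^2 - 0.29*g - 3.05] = 10.72*g - 0.29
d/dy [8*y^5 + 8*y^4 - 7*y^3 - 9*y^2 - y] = 40*y^4 + 32*y^3 - 21*y^2 - 18*y - 1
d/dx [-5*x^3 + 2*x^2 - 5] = x*(4 - 15*x)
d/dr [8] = 0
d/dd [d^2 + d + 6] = 2*d + 1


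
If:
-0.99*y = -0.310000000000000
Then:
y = 0.31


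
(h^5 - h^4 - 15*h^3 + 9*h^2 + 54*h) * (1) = h^5 - h^4 - 15*h^3 + 9*h^2 + 54*h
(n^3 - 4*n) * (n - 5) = n^4 - 5*n^3 - 4*n^2 + 20*n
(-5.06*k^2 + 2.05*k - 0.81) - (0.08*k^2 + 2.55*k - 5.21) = -5.14*k^2 - 0.5*k + 4.4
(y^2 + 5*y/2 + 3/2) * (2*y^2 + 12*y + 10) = 2*y^4 + 17*y^3 + 43*y^2 + 43*y + 15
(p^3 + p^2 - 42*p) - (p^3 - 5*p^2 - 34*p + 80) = 6*p^2 - 8*p - 80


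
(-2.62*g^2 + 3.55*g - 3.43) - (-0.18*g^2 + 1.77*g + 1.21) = -2.44*g^2 + 1.78*g - 4.64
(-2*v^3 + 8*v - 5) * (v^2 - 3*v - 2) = -2*v^5 + 6*v^4 + 12*v^3 - 29*v^2 - v + 10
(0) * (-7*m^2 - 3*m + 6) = 0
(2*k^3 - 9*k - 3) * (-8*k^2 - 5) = -16*k^5 + 62*k^3 + 24*k^2 + 45*k + 15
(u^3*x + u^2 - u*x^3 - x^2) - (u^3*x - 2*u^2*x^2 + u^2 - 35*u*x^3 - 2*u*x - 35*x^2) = 2*u^2*x^2 + 34*u*x^3 + 2*u*x + 34*x^2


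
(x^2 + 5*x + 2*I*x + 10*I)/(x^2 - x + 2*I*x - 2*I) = (x + 5)/(x - 1)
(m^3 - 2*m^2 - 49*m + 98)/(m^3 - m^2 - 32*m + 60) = (m^2 - 49)/(m^2 + m - 30)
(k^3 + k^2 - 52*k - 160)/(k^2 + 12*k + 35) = (k^2 - 4*k - 32)/(k + 7)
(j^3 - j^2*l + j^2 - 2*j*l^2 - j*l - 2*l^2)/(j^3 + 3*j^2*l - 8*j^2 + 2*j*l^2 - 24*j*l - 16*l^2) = (j^2 - 2*j*l + j - 2*l)/(j^2 + 2*j*l - 8*j - 16*l)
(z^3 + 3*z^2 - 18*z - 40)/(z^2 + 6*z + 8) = (z^2 + z - 20)/(z + 4)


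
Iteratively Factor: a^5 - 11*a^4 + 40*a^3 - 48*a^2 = (a)*(a^4 - 11*a^3 + 40*a^2 - 48*a) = a^2*(a^3 - 11*a^2 + 40*a - 48) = a^2*(a - 4)*(a^2 - 7*a + 12) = a^2*(a - 4)*(a - 3)*(a - 4)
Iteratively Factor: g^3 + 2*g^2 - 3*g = (g + 3)*(g^2 - g) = g*(g + 3)*(g - 1)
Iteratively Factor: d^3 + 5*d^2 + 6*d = (d)*(d^2 + 5*d + 6) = d*(d + 2)*(d + 3)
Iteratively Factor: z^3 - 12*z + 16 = (z - 2)*(z^2 + 2*z - 8) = (z - 2)^2*(z + 4)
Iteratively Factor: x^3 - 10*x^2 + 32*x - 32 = (x - 2)*(x^2 - 8*x + 16) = (x - 4)*(x - 2)*(x - 4)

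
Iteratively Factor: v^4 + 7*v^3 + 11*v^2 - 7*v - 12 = (v + 4)*(v^3 + 3*v^2 - v - 3) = (v + 3)*(v + 4)*(v^2 - 1) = (v + 1)*(v + 3)*(v + 4)*(v - 1)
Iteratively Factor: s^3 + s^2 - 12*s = (s + 4)*(s^2 - 3*s) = (s - 3)*(s + 4)*(s)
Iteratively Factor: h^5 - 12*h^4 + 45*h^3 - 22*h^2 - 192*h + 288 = (h - 4)*(h^4 - 8*h^3 + 13*h^2 + 30*h - 72) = (h - 4)*(h - 3)*(h^3 - 5*h^2 - 2*h + 24) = (h - 4)^2*(h - 3)*(h^2 - h - 6) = (h - 4)^2*(h - 3)^2*(h + 2)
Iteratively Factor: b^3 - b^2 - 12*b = (b - 4)*(b^2 + 3*b) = b*(b - 4)*(b + 3)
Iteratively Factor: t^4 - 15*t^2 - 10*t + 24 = (t - 4)*(t^3 + 4*t^2 + t - 6) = (t - 4)*(t + 3)*(t^2 + t - 2) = (t - 4)*(t + 2)*(t + 3)*(t - 1)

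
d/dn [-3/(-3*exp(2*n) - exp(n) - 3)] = (-18*exp(n) - 3)*exp(n)/(3*exp(2*n) + exp(n) + 3)^2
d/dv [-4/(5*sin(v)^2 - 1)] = 80*sin(2*v)/(3 - 5*cos(2*v))^2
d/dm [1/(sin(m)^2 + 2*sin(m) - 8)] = -2*(sin(m) + 1)*cos(m)/(sin(m)^2 + 2*sin(m) - 8)^2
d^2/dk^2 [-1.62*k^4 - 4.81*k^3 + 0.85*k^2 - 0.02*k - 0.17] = -19.44*k^2 - 28.86*k + 1.7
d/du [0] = 0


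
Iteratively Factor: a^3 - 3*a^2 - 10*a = (a + 2)*(a^2 - 5*a) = a*(a + 2)*(a - 5)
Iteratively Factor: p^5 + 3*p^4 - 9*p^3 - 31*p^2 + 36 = (p + 2)*(p^4 + p^3 - 11*p^2 - 9*p + 18) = (p - 1)*(p + 2)*(p^3 + 2*p^2 - 9*p - 18) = (p - 1)*(p + 2)*(p + 3)*(p^2 - p - 6) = (p - 1)*(p + 2)^2*(p + 3)*(p - 3)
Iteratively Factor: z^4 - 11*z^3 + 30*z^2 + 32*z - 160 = (z - 5)*(z^3 - 6*z^2 + 32) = (z - 5)*(z - 4)*(z^2 - 2*z - 8) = (z - 5)*(z - 4)^2*(z + 2)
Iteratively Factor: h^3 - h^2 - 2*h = (h + 1)*(h^2 - 2*h) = (h - 2)*(h + 1)*(h)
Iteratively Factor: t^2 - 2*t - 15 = (t - 5)*(t + 3)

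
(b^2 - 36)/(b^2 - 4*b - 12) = (b + 6)/(b + 2)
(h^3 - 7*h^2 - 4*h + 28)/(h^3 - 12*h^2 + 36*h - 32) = (h^2 - 5*h - 14)/(h^2 - 10*h + 16)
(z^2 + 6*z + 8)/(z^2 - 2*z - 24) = (z + 2)/(z - 6)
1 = 1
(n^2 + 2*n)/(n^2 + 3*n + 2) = n/(n + 1)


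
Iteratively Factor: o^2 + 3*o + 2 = (o + 1)*(o + 2)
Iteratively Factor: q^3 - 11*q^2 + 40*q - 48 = (q - 4)*(q^2 - 7*q + 12) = (q - 4)*(q - 3)*(q - 4)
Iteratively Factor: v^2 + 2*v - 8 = (v - 2)*(v + 4)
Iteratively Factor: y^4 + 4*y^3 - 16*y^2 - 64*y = (y + 4)*(y^3 - 16*y) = (y + 4)^2*(y^2 - 4*y) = (y - 4)*(y + 4)^2*(y)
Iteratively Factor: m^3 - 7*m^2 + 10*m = (m - 2)*(m^2 - 5*m) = (m - 5)*(m - 2)*(m)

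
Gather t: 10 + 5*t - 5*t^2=-5*t^2 + 5*t + 10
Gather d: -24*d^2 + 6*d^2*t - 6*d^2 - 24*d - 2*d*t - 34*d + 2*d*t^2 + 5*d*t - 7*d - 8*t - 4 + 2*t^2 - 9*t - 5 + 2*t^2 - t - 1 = d^2*(6*t - 30) + d*(2*t^2 + 3*t - 65) + 4*t^2 - 18*t - 10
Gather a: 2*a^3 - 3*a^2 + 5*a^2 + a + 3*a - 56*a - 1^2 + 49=2*a^3 + 2*a^2 - 52*a + 48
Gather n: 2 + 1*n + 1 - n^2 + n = -n^2 + 2*n + 3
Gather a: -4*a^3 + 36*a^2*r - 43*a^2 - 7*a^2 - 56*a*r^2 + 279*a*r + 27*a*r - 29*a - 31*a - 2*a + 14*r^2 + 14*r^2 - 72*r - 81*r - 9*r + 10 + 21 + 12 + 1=-4*a^3 + a^2*(36*r - 50) + a*(-56*r^2 + 306*r - 62) + 28*r^2 - 162*r + 44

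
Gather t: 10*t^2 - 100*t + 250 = 10*t^2 - 100*t + 250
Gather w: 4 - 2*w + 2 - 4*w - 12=-6*w - 6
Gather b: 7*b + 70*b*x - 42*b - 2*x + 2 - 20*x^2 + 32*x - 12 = b*(70*x - 35) - 20*x^2 + 30*x - 10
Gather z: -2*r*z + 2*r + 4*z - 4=2*r + z*(4 - 2*r) - 4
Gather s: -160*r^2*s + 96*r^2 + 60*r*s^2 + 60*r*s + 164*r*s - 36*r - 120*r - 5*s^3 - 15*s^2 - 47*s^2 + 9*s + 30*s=96*r^2 - 156*r - 5*s^3 + s^2*(60*r - 62) + s*(-160*r^2 + 224*r + 39)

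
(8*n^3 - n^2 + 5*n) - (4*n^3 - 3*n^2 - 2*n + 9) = 4*n^3 + 2*n^2 + 7*n - 9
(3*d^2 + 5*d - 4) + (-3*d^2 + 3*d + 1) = 8*d - 3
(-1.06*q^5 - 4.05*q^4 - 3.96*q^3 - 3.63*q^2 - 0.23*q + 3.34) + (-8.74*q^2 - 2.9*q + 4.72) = -1.06*q^5 - 4.05*q^4 - 3.96*q^3 - 12.37*q^2 - 3.13*q + 8.06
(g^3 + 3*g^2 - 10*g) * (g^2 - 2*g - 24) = g^5 + g^4 - 40*g^3 - 52*g^2 + 240*g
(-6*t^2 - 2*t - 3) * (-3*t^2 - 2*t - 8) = 18*t^4 + 18*t^3 + 61*t^2 + 22*t + 24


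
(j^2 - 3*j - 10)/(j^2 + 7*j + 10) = (j - 5)/(j + 5)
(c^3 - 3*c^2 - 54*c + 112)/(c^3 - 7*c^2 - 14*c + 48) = (c + 7)/(c + 3)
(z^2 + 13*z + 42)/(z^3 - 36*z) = (z + 7)/(z*(z - 6))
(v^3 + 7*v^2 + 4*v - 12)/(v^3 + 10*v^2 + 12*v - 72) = (v^2 + v - 2)/(v^2 + 4*v - 12)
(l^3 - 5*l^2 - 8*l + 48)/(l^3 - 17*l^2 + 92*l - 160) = (l^2 - l - 12)/(l^2 - 13*l + 40)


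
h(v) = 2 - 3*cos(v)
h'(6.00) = -0.84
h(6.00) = -0.88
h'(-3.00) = -0.42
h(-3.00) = 4.97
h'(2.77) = 1.09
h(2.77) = 4.80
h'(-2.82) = -0.95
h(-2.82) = 4.85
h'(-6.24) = 0.13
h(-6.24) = -1.00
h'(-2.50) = -1.80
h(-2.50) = 4.40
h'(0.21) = 0.63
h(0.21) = -0.93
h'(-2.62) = -1.49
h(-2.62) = 4.60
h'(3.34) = -0.59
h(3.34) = 4.94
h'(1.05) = 2.60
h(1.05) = 0.51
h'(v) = 3*sin(v)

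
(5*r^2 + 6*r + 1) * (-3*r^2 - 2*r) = -15*r^4 - 28*r^3 - 15*r^2 - 2*r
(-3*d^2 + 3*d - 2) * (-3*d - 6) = 9*d^3 + 9*d^2 - 12*d + 12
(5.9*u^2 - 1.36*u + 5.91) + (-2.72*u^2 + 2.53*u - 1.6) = 3.18*u^2 + 1.17*u + 4.31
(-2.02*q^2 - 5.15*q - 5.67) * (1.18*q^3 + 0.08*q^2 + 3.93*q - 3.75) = -2.3836*q^5 - 6.2386*q^4 - 15.0412*q^3 - 13.1181*q^2 - 2.9706*q + 21.2625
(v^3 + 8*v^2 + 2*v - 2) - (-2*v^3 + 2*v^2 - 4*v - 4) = 3*v^3 + 6*v^2 + 6*v + 2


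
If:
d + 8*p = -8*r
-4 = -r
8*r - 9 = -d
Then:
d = -23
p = -9/8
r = 4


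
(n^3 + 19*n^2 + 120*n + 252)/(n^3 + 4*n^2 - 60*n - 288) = (n + 7)/(n - 8)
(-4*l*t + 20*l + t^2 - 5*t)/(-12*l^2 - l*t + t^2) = (t - 5)/(3*l + t)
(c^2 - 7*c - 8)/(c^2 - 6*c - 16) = (c + 1)/(c + 2)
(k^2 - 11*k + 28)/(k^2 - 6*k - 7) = (k - 4)/(k + 1)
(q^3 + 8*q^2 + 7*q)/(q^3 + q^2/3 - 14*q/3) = 3*(q^2 + 8*q + 7)/(3*q^2 + q - 14)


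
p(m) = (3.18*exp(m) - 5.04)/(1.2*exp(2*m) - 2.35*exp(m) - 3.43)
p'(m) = (3.18*exp(m) - 5.04)*(-2.4*exp(2*m) + 2.35*exp(m))/(1.2*exp(2*m) - 2.35*exp(m) - 3.43)^2 + 3.18*exp(m)/(1.2*exp(2*m) - 2.35*exp(m) - 3.43) = (-3.816*exp(2*m) + 12.096*exp(m) - 22.7514)*exp(m)/(1.44*exp(4*m) - 5.64*exp(3*m) - 2.7095*exp(2*m) + 16.121*exp(m) + 11.7649)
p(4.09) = 0.04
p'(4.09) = -0.05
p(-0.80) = 0.85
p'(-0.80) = -0.45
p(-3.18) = 1.39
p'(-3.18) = -0.07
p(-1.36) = 1.07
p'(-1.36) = -0.33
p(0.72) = -0.47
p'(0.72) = -2.82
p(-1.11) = 0.98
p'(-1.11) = -0.38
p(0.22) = 0.24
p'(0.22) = -0.84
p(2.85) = 0.16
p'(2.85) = -0.17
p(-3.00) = 1.38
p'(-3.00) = -0.09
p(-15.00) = 1.47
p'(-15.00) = 0.00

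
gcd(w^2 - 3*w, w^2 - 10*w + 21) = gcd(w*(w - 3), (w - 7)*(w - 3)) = w - 3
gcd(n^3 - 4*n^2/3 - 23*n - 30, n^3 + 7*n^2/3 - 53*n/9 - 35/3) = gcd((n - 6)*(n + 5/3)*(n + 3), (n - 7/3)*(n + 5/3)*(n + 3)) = n^2 + 14*n/3 + 5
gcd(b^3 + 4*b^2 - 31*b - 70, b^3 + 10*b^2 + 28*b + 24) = b + 2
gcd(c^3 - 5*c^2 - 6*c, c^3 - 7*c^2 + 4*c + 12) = c^2 - 5*c - 6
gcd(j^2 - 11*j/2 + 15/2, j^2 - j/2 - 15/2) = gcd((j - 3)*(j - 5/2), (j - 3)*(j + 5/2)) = j - 3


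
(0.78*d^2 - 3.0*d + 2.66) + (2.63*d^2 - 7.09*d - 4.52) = 3.41*d^2 - 10.09*d - 1.86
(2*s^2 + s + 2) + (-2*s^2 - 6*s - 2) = -5*s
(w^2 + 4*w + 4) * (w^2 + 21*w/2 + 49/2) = w^4 + 29*w^3/2 + 141*w^2/2 + 140*w + 98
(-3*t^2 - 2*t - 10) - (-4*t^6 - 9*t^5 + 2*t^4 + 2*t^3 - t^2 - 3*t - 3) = 4*t^6 + 9*t^5 - 2*t^4 - 2*t^3 - 2*t^2 + t - 7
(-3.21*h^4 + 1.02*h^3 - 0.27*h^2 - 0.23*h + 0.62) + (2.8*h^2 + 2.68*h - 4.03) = -3.21*h^4 + 1.02*h^3 + 2.53*h^2 + 2.45*h - 3.41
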